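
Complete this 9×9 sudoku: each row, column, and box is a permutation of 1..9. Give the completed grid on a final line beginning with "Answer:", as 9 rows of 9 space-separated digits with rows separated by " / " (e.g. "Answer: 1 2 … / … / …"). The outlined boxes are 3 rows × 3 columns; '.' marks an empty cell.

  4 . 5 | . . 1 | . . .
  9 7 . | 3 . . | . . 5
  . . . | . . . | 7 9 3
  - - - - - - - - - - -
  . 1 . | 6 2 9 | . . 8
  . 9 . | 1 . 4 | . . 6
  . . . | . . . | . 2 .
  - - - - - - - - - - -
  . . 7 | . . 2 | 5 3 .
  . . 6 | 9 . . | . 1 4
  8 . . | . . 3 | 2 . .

Step 1. [r7c5∈{1,4,6,8}] in row 7, 6 fits only at r7c5, so r7c5=6.
Step 2. [r2c3∈{1,2,8}] in row 2, 2 fits only at r2c3 ⇒ r2c3=2.
Step 3. [r7c4∈{4,8}] r7c4 is the only open cell in row 7 admitting 8 ⇒ r7c4=8.
Step 4. [r5c7∈{3}] only 3 remains possible at r5c7, so r5c7=3.
Step 5. [r6c5∈{3,5,7,8}] col 5 places 3 nowhere but r6c5 ⇒ r6c5=3.
Step 6. [r2c7∈{1,4,6,8}] across row 2, 1 lands solely at r2c7, so r2c7=1.
Step 7. [r5c3∈{8}] r5c3 has the single candidate 8. So r5c3=8.
Step 8. [r6c3∈{4}] r6c3 is down to just 4, so r6c3=4.
Step 9. [r9c5∈{1,4,5,7}] across col 5, 1 lands solely at r9c5 ⇒ r9c5=1.
Step 10. [r6c6∈{5,7,8}] 8 has one home in row 6: r6c6, so r6c6=8.
Step 11. [r2c8∈{4,6,8}] r2c8 is the only open cell in box 3 admitting 4, so r2c8=4.
Step 12. [r9c4∈{4,5,7}] in box 8, 4 fits only at r9c4 ⇒ r9c4=4.
Step 13. [r1c8∈{6,8}] col 8 places 8 nowhere but r1c8, so r1c8=8.
Step 14. [r8c2∈{2,3,5}] across col 2, 2 lands solely at r8c2. So r8c2=2.
Step 15. [r5c1∈{2,5,7}] r5c1 is the only open cell in row 5 admitting 2. So r5c1=2.
Step 16. [r7c9∈{9}] r7c9 is down to just 9 ⇒ r7c9=9.
Step 17. [r3c4∈{2,5}] 2 has one home in row 3: r3c4 ⇒ r3c4=2.
Step 18. [r6c4∈{5,7}] 5 has one home in col 4: r6c4 ⇒ r6c4=5.
Step 19. [r4c1∈{3,5,7}] box 4 places 5 nowhere but r4c1. So r4c1=5.
Step 20. [r4c8∈{7}] r4c8 is down to just 7 ⇒ r4c8=7.
Step 21. [r6c2∈{6}] r6c2 is down to just 6. So r6c2=6.
Step 22. [r3c5∈{4,5,8}] 4 has one home in row 3: r3c5, so r3c5=4.
Step 23. [r5c5∈{7}] only 7 remains possible at r5c5. So r5c5=7.
Step 24. [r3c1∈{1,6}] 6 has one home in col 1: r3c1, so r3c1=6.
Step 25. [r3c6∈{5}] only 5 remains possible at r3c6. So r3c6=5.
Step 26. [r8c1∈{3}] only 3 remains possible at r8c1, so r8c1=3.
Step 27. [r7c2∈{4}] r7c2 is down to just 4 ⇒ r7c2=4.
Step 28. [r6c1∈{7}] r6c1 has the single candidate 7 ⇒ r6c1=7.
Step 29. [r9c2∈{5}] r9c2 is down to just 5, so r9c2=5.
Step 30. [r8c7∈{8}] nothing but 8 survives at r8c7 ⇒ r8c7=8.
Step 31. [r9c3∈{9}] r9c3's peers cover all but 9. So r9c3=9.
Step 32. [r1c9∈{2}] r1c9's peers cover all but 2, so r1c9=2.
Step 33. [r1c4∈{7}] r1c4's peers cover all but 7 ⇒ r1c4=7.
Step 34. [r4c3∈{3}] r4c3 has the single candidate 3. So r4c3=3.
Step 35. [r8c5∈{5}] r8c5 is down to just 5, so r8c5=5.
Step 36. [r4c7∈{4}] r4c7's peers cover all but 4, so r4c7=4.
Step 37. [r2c6∈{6}] r2c6 has the single candidate 6, so r2c6=6.
Step 38. [r6c7∈{9}] r6c7 is down to just 9 ⇒ r6c7=9.
Step 39. [r8c6∈{7}] only 7 remains possible at r8c6. So r8c6=7.
Step 40. [r1c7∈{6}] r1c7 is down to just 6, so r1c7=6.
Step 41. [r3c2∈{8}] r3c2 is down to just 8 ⇒ r3c2=8.
Step 42. [r6c9∈{1}] r6c9 has the single candidate 1. So r6c9=1.
Step 43. [r2c5∈{8}] only 8 remains possible at r2c5 ⇒ r2c5=8.
Step 44. [r3c3∈{1}] only 1 remains possible at r3c3, so r3c3=1.
Step 45. [r7c1∈{1}] r7c1 has the single candidate 1, so r7c1=1.
Step 46. [r9c8∈{6}] r9c8's peers cover all but 6 ⇒ r9c8=6.
Step 47. [r9c9∈{7}] r9c9 has the single candidate 7, so r9c9=7.
Step 48. [r1c2∈{3}] r1c2 has the single candidate 3, so r1c2=3.
Step 49. [r5c8∈{5}] r5c8's peers cover all but 5. So r5c8=5.
Step 50. [r1c5∈{9}] r1c5 is down to just 9 ⇒ r1c5=9.

Answer: 4 3 5 7 9 1 6 8 2 / 9 7 2 3 8 6 1 4 5 / 6 8 1 2 4 5 7 9 3 / 5 1 3 6 2 9 4 7 8 / 2 9 8 1 7 4 3 5 6 / 7 6 4 5 3 8 9 2 1 / 1 4 7 8 6 2 5 3 9 / 3 2 6 9 5 7 8 1 4 / 8 5 9 4 1 3 2 6 7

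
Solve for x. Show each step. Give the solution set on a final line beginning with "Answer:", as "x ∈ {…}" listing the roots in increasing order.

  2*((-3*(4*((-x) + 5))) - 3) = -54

Step 1. [2*((-3*(4*((-x) + 5))) - 3) = -54] 2·(inner) — divide through by 2. So div: (-3*(4*((-x) + 5))) - 3 = -27.
Step 2. [(-3*(4*((-x) + 5))) - 3 = -27] peel the -3: add 3 from each side ⇒ sub: -3*(4*((-x) + 5)) = -24.
Step 3. [-3*(4*((-x) + 5)) = -24] leading coefficient -3: divide by -3, so div: 4*((-x) + 5) = 8.
Step 4. [4*((-x) + 5) = 8] divide by the outer 4. So div: (-x) + 5 = 2.
Step 5. [(-x) + 5 = 2] peel the +5: subtract 5 from each side ⇒ sub: -x = -3.
Step 6. [-x = -3] leading − — multiply by −1 ⇒ neg: x = 3.

Answer: x ∈ {3}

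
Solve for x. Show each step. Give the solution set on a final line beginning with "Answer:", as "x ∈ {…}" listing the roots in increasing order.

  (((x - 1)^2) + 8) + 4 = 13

Step 1. [(((x - 1)^2) + 8) + 4 = 13] +4 is outermost — subtract 4 both sides ⇒ sub: ((x - 1)^2) + 8 = 9.
Step 2. [((x - 1)^2) + 8 = 9] 8 comes off first (subtract 8). So sub: (x - 1)^2 = 1.
Step 3. [(x - 1)^2 = 1] 1 ≥ 0, LHS is (·)² — take ±√. So sqrt: x - 1 = 1 or -1.
Step 4. [x - 1 = 1 or -1] 1 comes off first (add 1). So sub: x = 2 or 0.

Answer: x ∈ {0, 2}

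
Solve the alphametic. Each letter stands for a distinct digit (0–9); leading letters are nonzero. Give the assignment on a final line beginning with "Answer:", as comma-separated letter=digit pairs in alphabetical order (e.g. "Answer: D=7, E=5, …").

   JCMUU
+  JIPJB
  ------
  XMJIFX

Step 1. [col 1: U + B ≡ X (mod 10)] no forcing yet in column 1 (carry-in 0); B=3 is free and consistent — try it. So B=3.
Step 2. [col 1: U + B ≡ X (mod 10)] column 1 (U + B ≡ X (mod 10), carry-in 0) doesn't pin X yet; pick X=1 and continue. So X=1.
Step 3. [col 1: U + B ≡ X (mod 10)] column 1: given B=3, X=1, carry-in 0, and digits 1,3 already taken and all letters distinct, U+B≡X (mod 10) forces U=8, so U=8.
Step 4. [col 2: U + J ≡ F (mod 10)] no forcing yet in column 2 (carry-in 1); J=7 is free and consistent — try it. So J=7.
Step 5. [col 2: U + J ≡ F (mod 10)] in column 2 we have U+J≡F with carry-in 1; given U=8, J=7 and digits 1,3,7,8 already taken and all letters distinct, that pins F to 6, so F=6.
Step 6. [col 3: M + P ≡ I (mod 10)] no forcing yet in column 3 (carry-in 1); M=4 is free and consistent — try it. So M=4.
Step 7. [col 3: M + P ≡ I (mod 10)] several values work for I in column 3 (M + P ≡ I (mod 10), carry-in 1); try I=5. So I=5.
Step 8. [col 3: M + P ≡ I (mod 10)] column 3 reads M+P+carry(1)=I with M=4, I=5; with digits 1,3,4,5,6,7,8 already taken and all letters distinct, the only value for P is 0, so P=0.
Step 9. [col 4: C + I ≡ J (mod 10)] column 4: given I=5, J=7, carry-in 0, and digits 0,1,3,4,5,6,7,8 already taken and all letters distinct, C+I≡J (mod 10) forces C=2. So C=2.

Answer: B=3, C=2, F=6, I=5, J=7, M=4, P=0, U=8, X=1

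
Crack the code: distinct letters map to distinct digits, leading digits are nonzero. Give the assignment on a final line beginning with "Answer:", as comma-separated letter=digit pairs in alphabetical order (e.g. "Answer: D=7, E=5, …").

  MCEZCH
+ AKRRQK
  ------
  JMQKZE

Step 1. [col 1: H + K ≡ E (mod 10)] column 1 (H + K ≡ E (mod 10), carry-in 0) doesn't pin E yet; pick E=2 and continue ⇒ E=2.
Step 2. [col 1: H + K ≡ E (mod 10)] column 1 (H + K ≡ E (mod 10), carry-in 0) doesn't pin K yet; pick K=5 and continue ⇒ K=5.
Step 3. [col 1: H + K ≡ E (mod 10)] column 1 reads H+K+carry(0)=E with K=5, E=2; with digits 2,5 already taken and all letters distinct, the only value for H is 7 ⇒ H=7.
Step 4. [col 2: C + Q ≡ Z (mod 10)] no forcing yet in column 2 (carry-in 1); Q=6 is free and consistent — try it ⇒ Q=6.
Step 5. [col 2: C + Q ≡ Z (mod 10)] no forcing yet in column 2 (carry-in 1); C=3 is free and consistent — try it ⇒ C=3.
Step 6. [col 2: C + Q ≡ Z (mod 10)] column 2 reads C+Q+carry(1)=Z with C=3, Q=6; with digits 2,3,5,6,7 already taken and all letters distinct, the only value for Z is 0, so Z=0.
Step 7. [col 3: Z + R ≡ K (mod 10)] from column 3 (Z=0, K=5, carry-in 1, digits 0,2,3,5,6,7 already taken and all letters distinct): R must equal 4 ⇒ R=4.
Step 8. [col 5: C + K ≡ M (mod 10)] column 5: given C=3, K=5, carry-in 0, and digits 0,2,3,4,5,6,7 already taken and all letters distinct, C+K≡M (mod 10) forces M=8 ⇒ M=8.
Step 9. [col 6: M + A ≡ J (mod 10)] in column 6 we have M+A≡J with carry-in 0; given M=8 and digits 0,2,3,4,5,6,7,8 already taken and all letters distinct, that pins A to 1. So A=1.
Step 10. [col 6: M + A ≡ J (mod 10)] from column 6 (M=8, A=1, carry-in 0, digits 0,1,2,3,4,5,6,7,8 already taken and all letters distinct): J must equal 9 ⇒ J=9.

Answer: A=1, C=3, E=2, H=7, J=9, K=5, M=8, Q=6, R=4, Z=0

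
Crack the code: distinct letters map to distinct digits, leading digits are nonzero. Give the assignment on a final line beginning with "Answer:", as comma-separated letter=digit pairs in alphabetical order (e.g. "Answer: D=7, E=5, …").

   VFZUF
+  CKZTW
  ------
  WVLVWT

Step 1. [col 1: F + W ≡ T (mod 10)] F=4 is one option consistent with column 1 (F + W ≡ T (mod 10), carry-in 0) — take it, so F=4.
Step 2. [col 1: F + W ≡ T (mod 10)] no forcing yet in column 1 (carry-in 0); W=1 is free and consistent — try it, so W=1.
Step 3. [col 1: F + W ≡ T (mod 10)] column 1: given F=4, W=1, carry-in 0, and digits 1,4 already taken and all letters distinct, F+W≡T (mod 10) forces T=5. So T=5.
Step 4. [col 2: U + T ≡ W (mod 10)] in column 2 we have U+T≡W with carry-in 0; given T=5, W=1 and digits 1,4,5 already taken and all letters distinct, that pins U to 6, so U=6.
Step 5. [col 3: Z + Z ≡ V (mod 10)] in column 3 we have Z+Z≡V with carry-in 1; given nothing yet and digits 1,4,5,6 already taken and all letters distinct, that pins V to 7 ⇒ V=7.
Step 6. [col 3: Z + Z ≡ V (mod 10)] column 3 (Z + Z ≡ V (mod 10), carry-in 1) doesn't pin Z yet; pick Z=3 and continue, so Z=3.
Step 7. [col 4: F + K ≡ L (mod 10)] column 4: given F=4, carry-in 0, and digits 1,3,4,5,6,7 already taken and all letters distinct, F+K≡L (mod 10) forces K=8 ⇒ K=8.
Step 8. [col 4: F + K ≡ L (mod 10)] column 4: given F=4, K=8, carry-in 0, and digits 1,3,4,5,6,7,8 already taken and all letters distinct, F+K≡L (mod 10) forces L=2, so L=2.
Step 9. [col 5: V + C ≡ V (mod 10)] column 5: given V=7, carry-in 1, and digits 1,2,3,4,5,6,7,8 already taken and all letters distinct, V+C≡V (mod 10) forces C=9. So C=9.

Answer: C=9, F=4, K=8, L=2, T=5, U=6, V=7, W=1, Z=3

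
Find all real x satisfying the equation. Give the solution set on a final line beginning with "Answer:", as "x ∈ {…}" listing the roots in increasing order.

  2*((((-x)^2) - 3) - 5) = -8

Step 1. [2*((((-x)^2) - 3) - 5) = -8] leading coefficient 2: divide by 2 ⇒ div: (((-x)^2) - 3) - 5 = -4.
Step 2. [(((-x)^2) - 3) - 5 = -4] 5 comes off first (add 5) ⇒ sub: ((-x)^2) - 3 = 1.
Step 3. [((-x)^2) - 3 = 1] -3 is outermost — add 3 both sides, so sub: (-x)^2 = 4.
Step 4. [(-x)^2 = 4] √ both sides: 4 ≥ 0 gives two branches. So sqrt: -x = 2 or -2.
Step 5. [-x = 2 or -2] LHS negated; negate both sides. So neg: x = -2 or 2.

Answer: x ∈ {-2, 2}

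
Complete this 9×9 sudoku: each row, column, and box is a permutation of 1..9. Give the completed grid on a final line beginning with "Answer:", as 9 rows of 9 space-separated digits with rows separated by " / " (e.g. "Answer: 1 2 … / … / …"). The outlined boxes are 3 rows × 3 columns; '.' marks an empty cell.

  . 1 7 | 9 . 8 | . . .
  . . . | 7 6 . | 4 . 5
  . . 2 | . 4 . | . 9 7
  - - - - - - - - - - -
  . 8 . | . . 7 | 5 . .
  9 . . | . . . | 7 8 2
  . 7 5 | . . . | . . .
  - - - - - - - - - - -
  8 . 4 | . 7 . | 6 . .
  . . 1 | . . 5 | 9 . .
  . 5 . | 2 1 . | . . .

Step 1. [r7c4∈{3}] r7c4 has the single candidate 3 ⇒ r7c4=3.
Step 2. [r2c1∈{3}] r2c1 is down to just 3, so r2c1=3.
Step 3. [r5c2∈{3,4,6}] col 2 places 4 nowhere but r5c2, so r5c2=4.
Step 4. [r8c2∈{2,3,6}] 3 has one home in col 2: r8c2, so r8c2=3.
Step 5. [r1c7∈{2,3}] in col 7, 2 fits only at r1c7 ⇒ r1c7=2.
Step 6. [r2c8∈{1}] nothing but 1 survives at r2c8. So r2c8=1.
Step 7. [r6c7∈{1,3}] across col 7, 1 lands solely at r6c7 ⇒ r6c7=1.
Step 8. [r7c6∈{9}] only 9 remains possible at r7c6, so r7c6=9.
Step 9. [r4c1∈{1,2,6}] 1 has one home in col 1: r4c1. So r4c1=1.
Step 10. [r6c1∈{2,6}] across box 4, 2 lands solely at r6c1. So r6c1=2.
Step 11. [r8c8∈{2,4,7}] in row 8, 2 fits only at r8c8. So r8c8=2.
Step 12. [r9c8∈{3,4,7}] col 8 places 7 nowhere but r9c8, so r9c8=7.
Step 13. [r9c1∈{6}] only 6 remains possible at r9c1, so r9c1=6.
Step 14. [r8c4∈{4,6,8}] 6 has one home in row 8: r8c4 ⇒ r8c4=6.
Step 15. [r4c4∈{4}] only 4 remains possible at r4c4, so r4c4=4.
Step 16. [r8c9∈{4,8}] 4 has one home in row 8: r8c9. So r8c9=4.
Step 17. [r3c7∈{3,8}] row 3 places 8 nowhere but r3c7 ⇒ r3c7=8.
Step 18. [r3c6∈{1,3}] across row 3, 3 lands solely at r3c6 ⇒ r3c6=3.
Step 19. [r1c5∈{5}] only 5 remains possible at r1c5 ⇒ r1c5=5.
Step 20. [r6c6∈{6}] only 6 remains possible at r6c6. So r6c6=6.
Step 21. [r5c5∈{3}] nothing but 3 survives at r5c5. So r5c5=3.
Step 22. [r4c3∈{3,6}] in col 3, 3 fits only at r4c3 ⇒ r4c3=3.
Step 23. [r4c8∈{6}] r4c8's peers cover all but 6. So r4c8=6.
Step 24. [r1c8∈{3}] only 3 remains possible at r1c8. So r1c8=3.
Step 25. [r4c9∈{9}] r4c9's peers cover all but 9. So r4c9=9.
Step 26. [r2c3∈{8,9}] in row 2, 8 fits only at r2c3, so r2c3=8.
Step 27. [r6c4∈{8}] nothing but 8 survives at r6c4, so r6c4=8.
Step 28. [r9c7∈{3}] r9c7 has the single candidate 3 ⇒ r9c7=3.
Step 29. [r5c6∈{1}] nothing but 1 survives at r5c6 ⇒ r5c6=1.
Step 30. [r7c8∈{5}] r7c8 is down to just 5. So r7c8=5.
Step 31. [r9c6∈{4}] r9c6 has the single candidate 4 ⇒ r9c6=4.
Step 32. [r9c9∈{8}] r9c9 has the single candidate 8 ⇒ r9c9=8.
Step 33. [r5c3∈{6}] nothing but 6 survives at r5c3 ⇒ r5c3=6.
Step 34. [r3c1∈{5}] only 5 remains possible at r3c1 ⇒ r3c1=5.
Step 35. [r2c2∈{9}] r2c2 has the single candidate 9. So r2c2=9.
Step 36. [r4c5∈{2}] r4c5's peers cover all but 2 ⇒ r4c5=2.
Step 37. [r3c4∈{1}] nothing but 1 survives at r3c4, so r3c4=1.
Step 38. [r6c8∈{4}] r6c8 is down to just 4. So r6c8=4.
Step 39. [r8c5∈{8}] nothing but 8 survives at r8c5 ⇒ r8c5=8.
Step 40. [r6c9∈{3}] nothing but 3 survives at r6c9. So r6c9=3.
Step 41. [r3c2∈{6}] r3c2 has the single candidate 6 ⇒ r3c2=6.
Step 42. [r6c5∈{9}] r6c5 has the single candidate 9. So r6c5=9.
Step 43. [r7c2∈{2}] r7c2 has the single candidate 2. So r7c2=2.
Step 44. [r1c1∈{4}] r1c1 is down to just 4 ⇒ r1c1=4.
Step 45. [r1c9∈{6}] r1c9 is down to just 6, so r1c9=6.
Step 46. [r5c4∈{5}] r5c4 has the single candidate 5 ⇒ r5c4=5.
Step 47. [r9c3∈{9}] r9c3's peers cover all but 9 ⇒ r9c3=9.
Step 48. [r2c6∈{2}] r2c6's peers cover all but 2 ⇒ r2c6=2.
Step 49. [r7c9∈{1}] r7c9 is down to just 1, so r7c9=1.
Step 50. [r8c1∈{7}] r8c1's peers cover all but 7 ⇒ r8c1=7.

Answer: 4 1 7 9 5 8 2 3 6 / 3 9 8 7 6 2 4 1 5 / 5 6 2 1 4 3 8 9 7 / 1 8 3 4 2 7 5 6 9 / 9 4 6 5 3 1 7 8 2 / 2 7 5 8 9 6 1 4 3 / 8 2 4 3 7 9 6 5 1 / 7 3 1 6 8 5 9 2 4 / 6 5 9 2 1 4 3 7 8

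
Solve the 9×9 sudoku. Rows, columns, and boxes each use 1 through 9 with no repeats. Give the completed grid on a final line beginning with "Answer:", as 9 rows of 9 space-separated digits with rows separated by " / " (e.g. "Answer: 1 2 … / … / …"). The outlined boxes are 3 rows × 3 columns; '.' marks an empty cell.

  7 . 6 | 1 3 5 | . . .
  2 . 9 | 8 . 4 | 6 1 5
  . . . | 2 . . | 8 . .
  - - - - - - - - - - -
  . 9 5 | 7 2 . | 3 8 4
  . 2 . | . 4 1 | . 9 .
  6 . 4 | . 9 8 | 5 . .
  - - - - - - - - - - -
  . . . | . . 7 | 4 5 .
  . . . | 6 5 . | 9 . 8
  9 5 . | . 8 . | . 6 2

Step 1. [r2c2∈{3}] r2c2 has the single candidate 3, so r2c2=3.
Step 2. [r3c3∈{1}] r3c3 has the single candidate 1 ⇒ r3c3=1.
Step 3. [r5c7∈{7}] nothing but 7 survives at r5c7 ⇒ r5c7=7.
Step 4. [r8c8∈{3,7}] across box 9, 7 lands solely at r8c8. So r8c8=7.
Step 5. [r7c9∈{1,3}] box 9 places 3 nowhere but r7c9. So r7c9=3.
Step 6. [r3c2∈{4}] r3c2 has the single candidate 4. So r3c2=4.
Step 7. [r8c2∈{1}] r8c2's peers cover all but 1, so r8c2=1.
Step 8. [r7c1∈{8}] only 8 remains possible at r7c1. So r7c1=8.
Step 9. [r5c1∈{3}] r5c1 is down to just 3. So r5c1=3.
Step 10. [r9c6∈{3}] r9c6 is down to just 3. So r9c6=3.
Step 11. [r3c5∈{6,7}] across col 5, 6 lands solely at r3c5, so r3c5=6.
Step 12. [r1c7∈{2}] r1c7 has the single candidate 2. So r1c7=2.
Step 13. [r3c6∈{9}] r3c6 is down to just 9, so r3c6=9.
Step 14. [r7c3∈{2}] only 2 remains possible at r7c3, so r7c3=2.
Step 15. [r1c9∈{9}] nothing but 9 survives at r1c9 ⇒ r1c9=9.
Step 16. [r8c1∈{4}] nothing but 4 survives at r8c1. So r8c1=4.
Step 17. [r3c1∈{5}] nothing but 5 survives at r3c1, so r3c1=5.
Step 18. [r3c9∈{7}] nothing but 7 survives at r3c9, so r3c9=7.
Step 19. [r4c6∈{6}] r4c6 is down to just 6 ⇒ r4c6=6.
Step 20. [r6c2∈{7}] only 7 remains possible at r6c2. So r6c2=7.
Step 21. [r9c7∈{1}] nothing but 1 survives at r9c7. So r9c7=1.
Step 22. [r4c1∈{1}] r4c1 is down to just 1, so r4c1=1.
Step 23. [r2c5∈{7}] only 7 remains possible at r2c5. So r2c5=7.
Step 24. [r1c2∈{8}] r1c2's peers cover all but 8, so r1c2=8.
Step 25. [r6c8∈{2}] r6c8 is down to just 2 ⇒ r6c8=2.
Step 26. [r7c5∈{1}] r7c5 is down to just 1 ⇒ r7c5=1.
Step 27. [r6c9∈{1}] only 1 remains possible at r6c9. So r6c9=1.
Step 28. [r6c4∈{3}] r6c4 has the single candidate 3. So r6c4=3.
Step 29. [r5c9∈{6}] r5c9's peers cover all but 6 ⇒ r5c9=6.
Step 30. [r5c4∈{5}] r5c4 is down to just 5. So r5c4=5.
Step 31. [r5c3∈{8}] r5c3's peers cover all but 8 ⇒ r5c3=8.
Step 32. [r3c8∈{3}] r3c8 has the single candidate 3. So r3c8=3.
Step 33. [r8c3∈{3}] nothing but 3 survives at r8c3. So r8c3=3.
Step 34. [r1c8∈{4}] only 4 remains possible at r1c8. So r1c8=4.
Step 35. [r7c2∈{6}] nothing but 6 survives at r7c2 ⇒ r7c2=6.
Step 36. [r8c6∈{2}] r8c6 has the single candidate 2, so r8c6=2.
Step 37. [r9c3∈{7}] nothing but 7 survives at r9c3, so r9c3=7.
Step 38. [r7c4∈{9}] only 9 remains possible at r7c4. So r7c4=9.
Step 39. [r9c4∈{4}] r9c4 has the single candidate 4 ⇒ r9c4=4.

Answer: 7 8 6 1 3 5 2 4 9 / 2 3 9 8 7 4 6 1 5 / 5 4 1 2 6 9 8 3 7 / 1 9 5 7 2 6 3 8 4 / 3 2 8 5 4 1 7 9 6 / 6 7 4 3 9 8 5 2 1 / 8 6 2 9 1 7 4 5 3 / 4 1 3 6 5 2 9 7 8 / 9 5 7 4 8 3 1 6 2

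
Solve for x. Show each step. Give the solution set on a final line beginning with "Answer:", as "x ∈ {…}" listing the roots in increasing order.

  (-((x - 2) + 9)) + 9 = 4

Step 1. [(-((x - 2) + 9)) + 9 = 4] peel the +9: subtract 9 from each side ⇒ sub: -((x - 2) + 9) = -5.
Step 2. [-((x - 2) + 9) = -5] flip signs both sides ⇒ neg: (x - 2) + 9 = 5.
Step 3. [(x - 2) + 9 = 5] 9 comes off first (subtract 9). So sub: x - 2 = -4.
Step 4. [x - 2 = -4] -2 is outermost — add 2 both sides ⇒ sub: x = -2.

Answer: x ∈ {-2}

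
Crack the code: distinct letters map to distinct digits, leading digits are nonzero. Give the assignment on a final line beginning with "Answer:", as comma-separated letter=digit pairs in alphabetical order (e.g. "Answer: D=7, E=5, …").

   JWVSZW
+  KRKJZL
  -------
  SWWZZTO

Step 1. [col 1: W + L ≡ O (mod 10)] W=2 is one option consistent with column 1 (W + L ≡ O (mod 10), carry-in 0) — take it ⇒ W=2.
Step 2. [col 1: W + L ≡ O (mod 10)] several values work for L in column 1 (W + L ≡ O (mod 10), carry-in 0); try L=4, so L=4.
Step 3. [col 1: W + L ≡ O (mod 10)] column 1: given W=2, L=4, carry-in 0, and digits 2,4 already taken and all letters distinct, W+L≡O (mod 10) forces O=6 ⇒ O=6.
Step 4. [col 2: Z + Z ≡ T (mod 10)] column 2 (Z + Z ≡ T (mod 10), carry-in 0) doesn't pin Z yet; pick Z=5 and continue. So Z=5.
Step 5. [S] the sum has 7 digits but both addends have 6; that extra leading digit S is the final carry, namely 1. So S=1.
Step 6. [col 2: Z + Z ≡ T (mod 10)] from column 2 (Z=5, carry-in 0, digits 1,2,4,5,6 already taken and all letters distinct): T must equal 0. So T=0.
Step 7. [col 3: S + J ≡ Z (mod 10)] column 3 reads S+J+carry(1)=Z with S=1, Z=5; with digits 0,1,2,4,5,6 already taken and all letters distinct, the only value for J is 3 ⇒ J=3.
Step 8. [col 4: V + K ≡ Z (mod 10)] K=8 is one option consistent with column 4 (V + K ≡ Z (mod 10), carry-in 0) — take it. So K=8.
Step 9. [col 4: V + K ≡ Z (mod 10)] column 4: given K=8, Z=5, carry-in 0, and digits 0,1,2,3,4,5,6,8 already taken and all letters distinct, V+K≡Z (mod 10) forces V=7, so V=7.
Step 10. [col 5: W + R ≡ W (mod 10)] from column 5 (W=2, carry-in 1, digits 0,1,2,3,4,5,6,7,8 already taken and all letters distinct): R must equal 9 ⇒ R=9.

Answer: J=3, K=8, L=4, O=6, R=9, S=1, T=0, V=7, W=2, Z=5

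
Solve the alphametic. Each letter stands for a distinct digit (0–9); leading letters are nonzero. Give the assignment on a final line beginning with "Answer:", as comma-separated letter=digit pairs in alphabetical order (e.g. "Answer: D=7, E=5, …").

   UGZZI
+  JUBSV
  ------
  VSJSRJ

Step 1. [col 1: I + V ≡ J (mod 10)] column 1 (I + V ≡ J (mod 10), carry-in 0) doesn't pin J yet; pick J=9 and continue ⇒ J=9.
Step 2. [col 1: I + V ≡ J (mod 10)] several values work for V in column 1 (I + V ≡ J (mod 10), carry-in 0); try V=1. So V=1.
Step 3. [col 1: I + V ≡ J (mod 10)] column 1 reads I+V+carry(0)=J with V=1, J=9; with digits 1,9 already taken and all letters distinct, the only value for I is 8, so I=8.
Step 4. [col 2: Z + S ≡ R (mod 10)] Z=6 is one option consistent with column 2 (Z + S ≡ R (mod 10), carry-in 0) — take it, so Z=6.
Step 5. [col 2: Z + S ≡ R (mod 10)] several values work for R in column 2 (Z + S ≡ R (mod 10), carry-in 0); try R=0, so R=0.
Step 6. [col 2: Z + S ≡ R (mod 10)] column 2: given Z=6, R=0, carry-in 0, and digits 0,1,6,8,9 already taken and all letters distinct, Z+S≡R (mod 10) forces S=4 ⇒ S=4.
Step 7. [col 3: Z + B ≡ S (mod 10)] in column 3 we have Z+B≡S with carry-in 1; given Z=6, S=4 and digits 0,1,4,6,8,9 already taken and all letters distinct, that pins B to 7, so B=7.
Step 8. [col 4: G + U ≡ J (mod 10)] several values work for G in column 4 (G + U ≡ J (mod 10), carry-in 1); try G=3. So G=3.
Step 9. [col 4: G + U ≡ J (mod 10)] from column 4 (G=3, J=9, carry-in 1, digits 0,1,3,4,6,7,8,9 already taken and all letters distinct): U must equal 5 ⇒ U=5.

Answer: B=7, G=3, I=8, J=9, R=0, S=4, U=5, V=1, Z=6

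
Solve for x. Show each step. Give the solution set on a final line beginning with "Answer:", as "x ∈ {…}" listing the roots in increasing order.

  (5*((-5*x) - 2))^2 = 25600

Step 1. [(5*((-5*x) - 2))^2 = 25600] 25600 ≥ 0, LHS is (·)² — take ±√. So sqrt: 5*((-5*x) - 2) = 160 or -160.
Step 2. [5*((-5*x) - 2) = 160 or -160] 5·(inner) — divide through by 5. So div: (-5*x) - 2 = 32 or -32.
Step 3. [(-5*x) - 2 = 32 or -32] the outer -2 inverts by adding 2. So sub: -5*x = 34 or -30.
Step 4. [-5*x = 34 or -30] -5 out front; divide by -5. So div: x = -34/5 or 6.

Answer: x ∈ {-34/5, 6}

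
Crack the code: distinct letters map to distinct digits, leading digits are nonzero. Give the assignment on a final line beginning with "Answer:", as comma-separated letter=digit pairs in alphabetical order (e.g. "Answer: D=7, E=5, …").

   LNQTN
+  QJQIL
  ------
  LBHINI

Step 1. [col 1: N + L ≡ I (mod 10)] several values work for L in column 1 (N + L ≡ I (mod 10), carry-in 0); try L=1 ⇒ L=1.
Step 2. [col 1: N + L ≡ I (mod 10)] I=7 is one option consistent with column 1 (N + L ≡ I (mod 10), carry-in 0) — take it, so I=7.
Step 3. [col 1: N + L ≡ I (mod 10)] column 1: given L=1, I=7, carry-in 0, and digits 1,7 already taken and all letters distinct, N+L≡I (mod 10) forces N=6 ⇒ N=6.
Step 4. [col 2: T + I ≡ N (mod 10)] column 2: given I=7, N=6, carry-in 0, and digits 1,6,7 already taken and all letters distinct, T+I≡N (mod 10) forces T=9, so T=9.
Step 5. [col 3: Q + Q ≡ I (mod 10)] Q=8 is one option consistent with column 3 (Q + Q ≡ I (mod 10), carry-in 1) — take it. So Q=8.
Step 6. [col 4: N + J ≡ H (mod 10)] column 4 (N + J ≡ H (mod 10), carry-in 1) doesn't pin H yet; pick H=2 and continue, so H=2.
Step 7. [col 4: N + J ≡ H (mod 10)] column 4 reads N+J+carry(1)=H with N=6, H=2; with digits 1,2,6,7,8,9 already taken and all letters distinct, the only value for J is 5. So J=5.
Step 8. [col 5: L + Q ≡ B (mod 10)] in column 5 we have L+Q≡B with carry-in 1; given L=1, Q=8 and digits 1,2,5,6,7,8,9 already taken and all letters distinct, that pins B to 0 ⇒ B=0.

Answer: B=0, H=2, I=7, J=5, L=1, N=6, Q=8, T=9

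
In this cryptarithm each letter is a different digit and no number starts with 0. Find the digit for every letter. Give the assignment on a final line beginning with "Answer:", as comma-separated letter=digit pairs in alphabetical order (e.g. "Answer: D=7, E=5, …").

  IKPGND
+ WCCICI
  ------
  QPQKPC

Step 1. [col 1: D + I ≡ C (mod 10)] no forcing yet in column 1 (carry-in 0); C=3 is free and consistent — try it ⇒ C=3.
Step 2. [col 1: D + I ≡ C (mod 10)] column 1 (D + I ≡ C (mod 10), carry-in 0) doesn't pin D yet; pick D=7 and continue, so D=7.
Step 3. [col 1: D + I ≡ C (mod 10)] from column 1 (D=7, C=3, carry-in 0, digits 3,7 already taken and all letters distinct): I must equal 6. So I=6.
Step 4. [col 2: N + C ≡ P (mod 10)] column 2 (N + C ≡ P (mod 10), carry-in 1) doesn't pin N yet; pick N=0 and continue ⇒ N=0.
Step 5. [col 2: N + C ≡ P (mod 10)] column 2: given N=0, C=3, carry-in 1, and digits 0,3,6,7 already taken and all letters distinct, N+C≡P (mod 10) forces P=4 ⇒ P=4.
Step 6. [col 3: G + I ≡ K (mod 10)] column 3 (G + I ≡ K (mod 10), carry-in 0) doesn't pin G yet; pick G=5 and continue, so G=5.
Step 7. [col 3: G + I ≡ K (mod 10)] in column 3 we have G+I≡K with carry-in 0; given G=5, I=6 and digits 0,3,4,5,6,7 already taken and all letters distinct, that pins K to 1, so K=1.
Step 8. [col 4: P + C ≡ Q (mod 10)] column 4: given P=4, C=3, carry-in 1, and digits 0,1,3,4,5,6,7 already taken and all letters distinct, P+C≡Q (mod 10) forces Q=8 ⇒ Q=8.
Step 9. [col 6: I + W ≡ Q (mod 10)] column 6 reads I+W+carry(0)=Q with I=6, Q=8; with digits 0,1,3,4,5,6,7,8 already taken and all letters distinct, the only value for W is 2, so W=2.

Answer: C=3, D=7, G=5, I=6, K=1, N=0, P=4, Q=8, W=2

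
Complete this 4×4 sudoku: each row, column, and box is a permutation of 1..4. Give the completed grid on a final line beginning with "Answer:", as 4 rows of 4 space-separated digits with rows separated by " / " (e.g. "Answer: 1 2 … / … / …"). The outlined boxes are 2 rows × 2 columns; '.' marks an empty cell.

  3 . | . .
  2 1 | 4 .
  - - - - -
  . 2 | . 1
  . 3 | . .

Step 1. [r1c4∈{2}] only 2 remains possible at r1c4 ⇒ r1c4=2.
Step 2. [r3c1∈{4}] only 4 remains possible at r3c1, so r3c1=4.
Step 3. [r2c4∈{3}] only 3 remains possible at r2c4, so r2c4=3.
Step 4. [r1c2∈{4}] r1c2's peers cover all but 4, so r1c2=4.
Step 5. [r3c3∈{3}] r3c3 is down to just 3 ⇒ r3c3=3.
Step 6. [r4c3∈{2}] r4c3 has the single candidate 2 ⇒ r4c3=2.
Step 7. [r1c3∈{1}] only 1 remains possible at r1c3 ⇒ r1c3=1.
Step 8. [r4c4∈{4}] r4c4 is down to just 4, so r4c4=4.
Step 9. [r4c1∈{1}] r4c1 is down to just 1. So r4c1=1.

Answer: 3 4 1 2 / 2 1 4 3 / 4 2 3 1 / 1 3 2 4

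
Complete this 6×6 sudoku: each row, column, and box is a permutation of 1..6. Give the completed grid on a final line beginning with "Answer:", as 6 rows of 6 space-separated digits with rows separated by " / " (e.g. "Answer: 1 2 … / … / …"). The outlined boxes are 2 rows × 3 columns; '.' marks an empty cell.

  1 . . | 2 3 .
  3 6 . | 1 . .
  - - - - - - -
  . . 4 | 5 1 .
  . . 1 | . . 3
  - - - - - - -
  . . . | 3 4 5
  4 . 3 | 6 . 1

Step 1. [r3c6∈{2,6}] across col 6, 2 lands solely at r3c6, so r3c6=2.
Step 2. [r6c2∈{2,5}] in row 6, 5 fits only at r6c2, so r6c2=5.
Step 3. [r3c1∈{6}] only 6 remains possible at r3c1, so r3c1=6.
Step 4. [r5c1∈{2}] r5c1 has the single candidate 2 ⇒ r5c1=2.
Step 5. [r2c3∈{2,5}] in row 2, 2 fits only at r2c3. So r2c3=2.
Step 6. [r1c2∈{4}] only 4 remains possible at r1c2. So r1c2=4.
Step 7. [r5c2∈{1}] r5c2 has the single candidate 1. So r5c2=1.
Step 8. [r6c5∈{2}] r6c5 is down to just 2, so r6c5=2.
Step 9. [r3c2∈{3}] r3c2's peers cover all but 3. So r3c2=3.
Step 10. [r4c5∈{6}] r4c5 has the single candidate 6 ⇒ r4c5=6.
Step 11. [r2c6∈{4}] r2c6 is down to just 4. So r2c6=4.
Step 12. [r4c4∈{4}] r4c4's peers cover all but 4, so r4c4=4.
Step 13. [r4c1∈{5}] r4c1's peers cover all but 5 ⇒ r4c1=5.
Step 14. [r1c6∈{6}] r1c6 is down to just 6. So r1c6=6.
Step 15. [r4c2∈{2}] r4c2 is down to just 2 ⇒ r4c2=2.
Step 16. [r5c3∈{6}] r5c3 is down to just 6, so r5c3=6.
Step 17. [r1c3∈{5}] r1c3 is down to just 5 ⇒ r1c3=5.
Step 18. [r2c5∈{5}] r2c5 is down to just 5. So r2c5=5.

Answer: 1 4 5 2 3 6 / 3 6 2 1 5 4 / 6 3 4 5 1 2 / 5 2 1 4 6 3 / 2 1 6 3 4 5 / 4 5 3 6 2 1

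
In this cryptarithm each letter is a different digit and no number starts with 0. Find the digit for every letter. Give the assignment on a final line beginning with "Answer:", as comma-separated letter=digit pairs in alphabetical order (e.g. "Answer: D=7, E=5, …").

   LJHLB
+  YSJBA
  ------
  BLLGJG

Step 1. [col 1: B + A ≡ G (mod 10)] several values work for G in column 1 (B + A ≡ G (mod 10), carry-in 0); try G=3 ⇒ G=3.
Step 2. [col 1: B + A ≡ G (mod 10)] several values work for A in column 1 (B + A ≡ G (mod 10), carry-in 0); try A=2 ⇒ A=2.
Step 3. [col 1: B + A ≡ G (mod 10)] column 1 reads B+A+carry(0)=G with A=2, G=3; with digits 2,3 already taken and all letters distinct, the only value for B is 1 ⇒ B=1.
Step 4. [col 2: L + B ≡ J (mod 10)] column 2 (L + B ≡ J (mod 10), carry-in 0) doesn't pin J yet; pick J=6 and continue. So J=6.
Step 5. [col 2: L + B ≡ J (mod 10)] in column 2 we have L+B≡J with carry-in 0; given B=1, J=6 and digits 1,2,3,6 already taken and all letters distinct, that pins L to 5 ⇒ L=5.
Step 6. [col 3: H + J ≡ G (mod 10)] from column 3 (J=6, G=3, carry-in 0, digits 1,2,3,5,6 already taken and all letters distinct): H must equal 7. So H=7.
Step 7. [col 4: J + S ≡ L (mod 10)] in column 4 we have J+S≡L with carry-in 1; given J=6, L=5 and digits 1,2,3,5,6,7 already taken and all letters distinct, that pins S to 8. So S=8.
Step 8. [col 5: L + Y ≡ L (mod 10)] column 5 reads L+Y+carry(1)=L with L=5; with digits 1,2,3,5,6,7,8 already taken and all letters distinct, the only value for Y is 9. So Y=9.

Answer: A=2, B=1, G=3, H=7, J=6, L=5, S=8, Y=9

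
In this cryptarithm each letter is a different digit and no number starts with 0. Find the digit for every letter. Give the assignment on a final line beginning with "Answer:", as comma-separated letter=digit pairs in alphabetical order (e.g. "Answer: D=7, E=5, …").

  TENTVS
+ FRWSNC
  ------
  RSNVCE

Step 1. [col 1: S + C ≡ E (mod 10)] several values work for S in column 1 (S + C ≡ E (mod 10), carry-in 0); try S=8, so S=8.
Step 2. [col 1: S + C ≡ E (mod 10)] no forcing yet in column 1 (carry-in 0); E=4 is free and consistent — try it. So E=4.
Step 3. [col 1: S + C ≡ E (mod 10)] column 1: given S=8, E=4, carry-in 0, and digits 4,8 already taken and all letters distinct, S+C≡E (mod 10) forces C=6 ⇒ C=6.
Step 4. [col 2: V + N ≡ C (mod 10)] no forcing yet in column 2 (carry-in 1); V=0 is free and consistent — try it. So V=0.
Step 5. [col 2: V + N ≡ C (mod 10)] column 2 reads V+N+carry(1)=C with V=0, C=6; with digits 0,4,6,8 already taken and all letters distinct, the only value for N is 5 ⇒ N=5.
Step 6. [col 3: T + S ≡ V (mod 10)] from column 3 (S=8, V=0, carry-in 0, digits 0,4,5,6,8 already taken and all letters distinct): T must equal 2, so T=2.
Step 7. [col 4: N + W ≡ N (mod 10)] in column 4 we have N+W≡N with carry-in 1; given N=5 and digits 0,2,4,5,6,8 already taken and all letters distinct, that pins W to 9 ⇒ W=9.
Step 8. [col 5: E + R ≡ S (mod 10)] from column 5 (E=4, S=8, carry-in 1, digits 0,2,4,5,6,8,9 already taken and all letters distinct): R must equal 3. So R=3.
Step 9. [col 6: T + F ≡ R (mod 10)] column 6: given T=2, R=3, carry-in 0, and digits 0,2,3,4,5,6,8,9 already taken and all letters distinct, T+F≡R (mod 10) forces F=1, so F=1.

Answer: C=6, E=4, F=1, N=5, R=3, S=8, T=2, V=0, W=9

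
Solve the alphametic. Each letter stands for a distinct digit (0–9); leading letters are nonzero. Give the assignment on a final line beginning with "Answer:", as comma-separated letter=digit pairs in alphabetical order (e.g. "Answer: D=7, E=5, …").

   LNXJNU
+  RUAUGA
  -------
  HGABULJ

Step 1. [H] H is the leading digit of a 7-digit sum of two 6-digit numbers; the final carry is exactly 1. So H=1.
Step 2. [col 1: U + A ≡ J (mod 10)] several values work for U in column 1 (U + A ≡ J (mod 10), carry-in 0); try U=4. So U=4.
Step 3. [col 1: U + A ≡ J (mod 10)] column 1 (U + A ≡ J (mod 10), carry-in 0) doesn't pin J yet; pick J=0 and continue ⇒ J=0.
Step 4. [col 1: U + A ≡ J (mod 10)] column 1: given U=4, J=0, carry-in 0, and digits 0,1,4 already taken and all letters distinct, U+A≡J (mod 10) forces A=6. So A=6.
Step 5. [col 2: N + G ≡ L (mod 10)] L=8 is one option consistent with column 2 (N + G ≡ L (mod 10), carry-in 1) — take it ⇒ L=8.
Step 6. [col 2: N + G ≡ L (mod 10)] no forcing yet in column 2 (carry-in 1); G=5 is free and consistent — try it ⇒ G=5.
Step 7. [col 2: N + G ≡ L (mod 10)] in column 2 we have N+G≡L with carry-in 1; given G=5, L=8 and digits 0,1,4,5,6,8 already taken and all letters distinct, that pins N to 2, so N=2.
Step 8. [col 4: X + A ≡ B (mod 10)] no forcing yet in column 4 (carry-in 0); X=3 is free and consistent — try it. So X=3.
Step 9. [col 4: X + A ≡ B (mod 10)] column 4 reads X+A+carry(0)=B with X=3, A=6; with digits 0,1,2,3,4,5,6,8 already taken and all letters distinct, the only value for B is 9 ⇒ B=9.
Step 10. [col 6: L + R ≡ G (mod 10)] from column 6 (L=8, G=5, carry-in 0, digits 0,1,2,3,4,5,6,8,9 already taken and all letters distinct): R must equal 7. So R=7.

Answer: A=6, B=9, G=5, H=1, J=0, L=8, N=2, R=7, U=4, X=3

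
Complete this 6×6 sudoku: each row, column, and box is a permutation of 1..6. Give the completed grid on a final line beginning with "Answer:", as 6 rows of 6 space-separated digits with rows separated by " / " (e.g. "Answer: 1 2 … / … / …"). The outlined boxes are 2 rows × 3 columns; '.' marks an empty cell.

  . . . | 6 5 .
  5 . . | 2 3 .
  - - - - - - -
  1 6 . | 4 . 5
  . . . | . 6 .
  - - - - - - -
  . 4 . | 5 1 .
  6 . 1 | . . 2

Step 1. [r3c3∈{2,3}] 3 has one home in row 3: r3c3, so r3c3=3.
Step 2. [r5c3∈{2}] only 2 remains possible at r5c3, so r5c3=2.
Step 3. [r1c3∈{4}] nothing but 4 survives at r1c3. So r1c3=4.
Step 4. [r1c6∈{1}] r1c6 is down to just 1 ⇒ r1c6=1.
Step 5. [r5c1∈{3}] r5c1 has the single candidate 3 ⇒ r5c1=3.
Step 6. [r1c1∈{2}] only 2 remains possible at r1c1, so r1c1=2.
Step 7. [r4c3∈{5}] r4c3's peers cover all but 5. So r4c3=5.
Step 8. [r6c4∈{3}] only 3 remains possible at r6c4. So r6c4=3.
Step 9. [r4c6∈{3}] only 3 remains possible at r4c6, so r4c6=3.
Step 10. [r6c2∈{5}] r6c2 is down to just 5, so r6c2=5.
Step 11. [r4c1∈{4}] r4c1 has the single candidate 4, so r4c1=4.
Step 12. [r4c4∈{1}] r4c4 has the single candidate 1. So r4c4=1.
Step 13. [r6c5∈{4}] r6c5 is down to just 4 ⇒ r6c5=4.
Step 14. [r2c6∈{4}] r2c6 is down to just 4 ⇒ r2c6=4.
Step 15. [r2c2∈{1}] r2c2 is down to just 1. So r2c2=1.
Step 16. [r2c3∈{6}] r2c3 has the single candidate 6. So r2c3=6.
Step 17. [r4c2∈{2}] r4c2 has the single candidate 2, so r4c2=2.
Step 18. [r5c6∈{6}] nothing but 6 survives at r5c6. So r5c6=6.
Step 19. [r1c2∈{3}] r1c2's peers cover all but 3, so r1c2=3.
Step 20. [r3c5∈{2}] only 2 remains possible at r3c5. So r3c5=2.

Answer: 2 3 4 6 5 1 / 5 1 6 2 3 4 / 1 6 3 4 2 5 / 4 2 5 1 6 3 / 3 4 2 5 1 6 / 6 5 1 3 4 2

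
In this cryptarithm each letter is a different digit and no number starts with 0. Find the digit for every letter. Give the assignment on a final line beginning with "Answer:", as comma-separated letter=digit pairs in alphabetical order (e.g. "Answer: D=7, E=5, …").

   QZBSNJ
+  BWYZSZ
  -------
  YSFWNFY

Step 1. [col 1: J + Z ≡ Y (mod 10)] Z=2 is one option consistent with column 1 (J + Z ≡ Y (mod 10), carry-in 0) — take it. So Z=2.
Step 2. [col 1: J + Z ≡ Y (mod 10)] Y=1 is one option consistent with column 1 (J + Z ≡ Y (mod 10), carry-in 0) — take it, so Y=1.
Step 3. [col 1: J + Z ≡ Y (mod 10)] column 1: given Z=2, Y=1, carry-in 0, and digits 1,2 already taken and all letters distinct, J+Z≡Y (mod 10) forces J=9. So J=9.
Step 4. [col 2: N + S ≡ F (mod 10)] several values work for S in column 2 (N + S ≡ F (mod 10), carry-in 1); try S=3, so S=3.
Step 5. [col 2: N + S ≡ F (mod 10)] column 2 (N + S ≡ F (mod 10), carry-in 1) doesn't pin N yet; pick N=6 and continue. So N=6.
Step 6. [col 2: N + S ≡ F (mod 10)] from column 2 (N=6, S=3, carry-in 1, digits 1,2,3,6,9 already taken and all letters distinct): F must equal 0. So F=0.
Step 7. [col 4: B + Y ≡ W (mod 10)] no forcing yet in column 4 (carry-in 0); W=8 is free and consistent — try it ⇒ W=8.
Step 8. [col 4: B + Y ≡ W (mod 10)] from column 4 (Y=1, W=8, carry-in 0, digits 0,1,2,3,6,8,9 already taken and all letters distinct): B must equal 7. So B=7.
Step 9. [col 6: Q + B ≡ S (mod 10)] in column 6 we have Q+B≡S with carry-in 1; given B=7, S=3 and digits 0,1,2,3,6,7,8,9 already taken and all letters distinct, that pins Q to 5. So Q=5.

Answer: B=7, F=0, J=9, N=6, Q=5, S=3, W=8, Y=1, Z=2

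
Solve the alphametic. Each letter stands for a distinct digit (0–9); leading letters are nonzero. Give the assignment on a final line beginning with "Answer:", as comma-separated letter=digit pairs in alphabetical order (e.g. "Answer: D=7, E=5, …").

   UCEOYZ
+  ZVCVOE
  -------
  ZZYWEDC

Step 1. [col 1: Z + E ≡ C (mod 10)] several values work for Z in column 1 (Z + E ≡ C (mod 10), carry-in 0); try Z=1 ⇒ Z=1.
Step 2. [col 1: Z + E ≡ C (mod 10)] no forcing yet in column 1 (carry-in 0); C=8 is free and consistent — try it ⇒ C=8.
Step 3. [col 1: Z + E ≡ C (mod 10)] in column 1 we have Z+E≡C with carry-in 0; given Z=1, C=8 and digits 1,8 already taken and all letters distinct, that pins E to 7 ⇒ E=7.
Step 4. [col 2: Y + O ≡ D (mod 10)] column 2 (Y + O ≡ D (mod 10), carry-in 0) doesn't pin O yet; pick O=4 and continue, so O=4.
Step 5. [col 2: Y + O ≡ D (mod 10)] no forcing yet in column 2 (carry-in 0); Y=2 is free and consistent — try it ⇒ Y=2.
Step 6. [col 2: Y + O ≡ D (mod 10)] column 2 reads Y+O+carry(0)=D with Y=2, O=4; with digits 1,2,4,7,8 already taken and all letters distinct, the only value for D is 6, so D=6.
Step 7. [col 3: O + V ≡ E (mod 10)] from column 3 (O=4, E=7, carry-in 0, digits 1,2,4,6,7,8 already taken and all letters distinct): V must equal 3, so V=3.
Step 8. [col 4: E + C ≡ W (mod 10)] column 4 reads E+C+carry(0)=W with E=7, C=8; with digits 1,2,3,4,6,7,8 already taken and all letters distinct, the only value for W is 5 ⇒ W=5.
Step 9. [col 6: U + Z ≡ Z (mod 10)] column 6: given Z=1, carry-in 1, and digits 1,2,3,4,5,6,7,8 already taken and all letters distinct, U+Z≡Z (mod 10) forces U=9, so U=9.

Answer: C=8, D=6, E=7, O=4, U=9, V=3, W=5, Y=2, Z=1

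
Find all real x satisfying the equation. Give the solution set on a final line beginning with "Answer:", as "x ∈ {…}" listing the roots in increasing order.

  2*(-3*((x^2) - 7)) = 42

Step 1. [2*(-3*((x^2) - 7)) = 42] LHS = 2·(…); ÷2 both sides. So div: -3*((x^2) - 7) = 21.
Step 2. [-3*((x^2) - 7) = 21] divide by the outer -3. So div: (x^2) - 7 = -7.
Step 3. [(x^2) - 7 = -7] 7 comes off first (add 7), so sub: x^2 = 0.
Step 4. [x^2 = 0] LHS squared, RHS 0 ≥ 0: apply √ (±). So sqrt: x = 0.

Answer: x ∈ {0}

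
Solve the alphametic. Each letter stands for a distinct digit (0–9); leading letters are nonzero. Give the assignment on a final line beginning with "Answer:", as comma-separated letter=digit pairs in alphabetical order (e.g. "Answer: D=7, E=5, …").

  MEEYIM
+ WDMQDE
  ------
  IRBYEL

Step 1. [col 1: M + E ≡ L (mod 10)] column 1 (M + E ≡ L (mod 10), carry-in 0) doesn't pin E yet; pick E=6 and continue ⇒ E=6.
Step 2. [col 1: M + E ≡ L (mod 10)] several values work for L in column 1 (M + E ≡ L (mod 10), carry-in 0); try L=0, so L=0.
Step 3. [col 1: M + E ≡ L (mod 10)] column 1 reads M+E+carry(0)=L with E=6, L=0; with digits 0,6 already taken and all letters distinct, the only value for M is 4 ⇒ M=4.
Step 4. [col 2: I + D ≡ E (mod 10)] several values work for D in column 2 (I + D ≡ E (mod 10), carry-in 1); try D=8 ⇒ D=8.
Step 5. [col 2: I + D ≡ E (mod 10)] in column 2 we have I+D≡E with carry-in 1; given D=8, E=6 and digits 0,4,6,8 already taken and all letters distinct, that pins I to 7 ⇒ I=7.
Step 6. [col 3: Y + Q ≡ Y (mod 10)] in column 3 we have Y+Q≡Y with carry-in 1; given nothing yet and digits 0,4,6,7,8 already taken and all letters distinct, that pins Q to 9 ⇒ Q=9.
Step 7. [col 3: Y + Q ≡ Y (mod 10)] several values work for Y in column 3 (Y + Q ≡ Y (mod 10), carry-in 1); try Y=3, so Y=3.
Step 8. [col 4: E + M ≡ B (mod 10)] column 4: given E=6, M=4, carry-in 1, and digits 0,3,4,6,7,8,9 already taken and all letters distinct, E+M≡B (mod 10) forces B=1. So B=1.
Step 9. [col 5: E + D ≡ R (mod 10)] column 5 reads E+D+carry(1)=R with E=6, D=8; with digits 0,1,3,4,6,7,8,9 already taken and all letters distinct, the only value for R is 5. So R=5.
Step 10. [col 6: M + W ≡ I (mod 10)] from column 6 (M=4, I=7, carry-in 1, digits 0,1,3,4,5,6,7,8,9 already taken and all letters distinct): W must equal 2 ⇒ W=2.

Answer: B=1, D=8, E=6, I=7, L=0, M=4, Q=9, R=5, W=2, Y=3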